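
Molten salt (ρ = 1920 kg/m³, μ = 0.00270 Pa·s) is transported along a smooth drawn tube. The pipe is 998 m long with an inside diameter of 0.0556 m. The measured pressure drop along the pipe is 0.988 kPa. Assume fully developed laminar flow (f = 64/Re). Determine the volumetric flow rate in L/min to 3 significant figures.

For laminar flow, f = 64/Re with Re = ρVD/μ, so Darcy-Weisbach reduces to ΔP = 32μLV/D². Solving for V: V = ΔP·D²/(32μL) = 988·(0.0556)²/(32·0.0027·998) = 0.03542 m/s.
Check: Re = ρVD/μ = 1920·0.03542·0.0556/0.0027 = 1400 < 2300, so the laminar assumption holds.
Q = V·A = 0.03542·(π/4·0.0556²) = 8.6e-05 m³/s = 5.16 L/min.

Q ≈ 5.16 L/min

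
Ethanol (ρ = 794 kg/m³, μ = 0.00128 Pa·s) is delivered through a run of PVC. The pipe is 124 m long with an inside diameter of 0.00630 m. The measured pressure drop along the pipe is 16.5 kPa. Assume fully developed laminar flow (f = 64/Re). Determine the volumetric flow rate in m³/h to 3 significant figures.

Q ≈ 0.0145 m³/h

For laminar flow, f = 64/Re with Re = ρVD/μ, so Darcy-Weisbach reduces to ΔP = 32μLV/D². Solving for V: V = ΔP·D²/(32μL) = 1.65e+04·(0.0063)²/(32·0.00128·124) = 0.1289 m/s.
Check: Re = ρVD/μ = 794·0.1289·0.0063/0.00128 = 503.9 < 2300, so the laminar assumption holds.
Q = V·A = 0.1289·(π/4·0.0063²) = 4.019e-06 m³/s = 0.0145 m³/h.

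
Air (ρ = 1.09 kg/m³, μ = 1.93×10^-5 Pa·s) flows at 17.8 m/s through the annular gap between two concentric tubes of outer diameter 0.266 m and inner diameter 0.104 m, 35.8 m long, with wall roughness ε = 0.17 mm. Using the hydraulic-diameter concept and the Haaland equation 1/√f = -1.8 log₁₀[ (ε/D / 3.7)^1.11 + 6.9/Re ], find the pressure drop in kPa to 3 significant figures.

ΔP ≈ 0.815 kPa

Hydraulic diameter D_h = 4A/P = D_o - D_i = 0.266 - 0.104 = 0.162 m.
Re = ρVD_h/μ = 1.09·17.8·0.162/1.93e-05 = 1.629e+05.
ε/D_h = 0.00017/0.162 = 0.00105; Haaland gives 1/√f = -1.8 log₁₀[0.000115+4.24e-05] = 6.843, so f = 0.02135.
ΔP = f(L/D_h)(ρV²/2) = 0.02135·35.8/0.162·172.7 = 814.9 Pa.
ΔP = 0.815 kPa.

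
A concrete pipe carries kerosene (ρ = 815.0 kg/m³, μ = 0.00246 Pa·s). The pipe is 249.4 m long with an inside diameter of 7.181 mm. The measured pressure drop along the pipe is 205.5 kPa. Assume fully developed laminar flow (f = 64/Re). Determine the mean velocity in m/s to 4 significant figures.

For laminar flow, f = 64/Re with Re = ρVD/μ, so Darcy-Weisbach reduces to ΔP = 32μLV/D². Solving for V: V = ΔP·D²/(32μL) = 2.055e+05·(0.007181)²/(32·0.00246·249.4) = 0.5398 m/s.
Check: Re = ρVD/μ = 815·0.5398·0.007181/0.00246 = 1284 < 2300, so the laminar assumption holds.

V ≈ 0.5398 m/s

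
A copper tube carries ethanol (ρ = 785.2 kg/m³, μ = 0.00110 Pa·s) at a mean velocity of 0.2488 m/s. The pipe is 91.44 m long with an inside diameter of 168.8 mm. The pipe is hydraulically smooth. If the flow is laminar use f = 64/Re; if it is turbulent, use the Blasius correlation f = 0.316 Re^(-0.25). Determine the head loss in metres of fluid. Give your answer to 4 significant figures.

h_f ≈ 0.04104 m

Reynolds number Re = ρVD/μ = 785.2 · 0.2488 · 0.1688 / 0.0011 = 2.998e+04.
Re > 4000 → turbulent. Smooth-pipe (Blasius): f = 0.316 Re^(-0.25) = 0.316/(2.998e+04)^0.25 = 0.02402.
Darcy-Weisbach: ΔP = f(L/D)(ρV²/2) = 0.02402·(91.44/0.1688)·(785.2·0.2488²/2) = 0.02402·541.7·24.3 = 316.2 Pa.
Head loss h_f = ΔP/(ρg) = 316.2/(785.2·9.81) = 0.04104 m.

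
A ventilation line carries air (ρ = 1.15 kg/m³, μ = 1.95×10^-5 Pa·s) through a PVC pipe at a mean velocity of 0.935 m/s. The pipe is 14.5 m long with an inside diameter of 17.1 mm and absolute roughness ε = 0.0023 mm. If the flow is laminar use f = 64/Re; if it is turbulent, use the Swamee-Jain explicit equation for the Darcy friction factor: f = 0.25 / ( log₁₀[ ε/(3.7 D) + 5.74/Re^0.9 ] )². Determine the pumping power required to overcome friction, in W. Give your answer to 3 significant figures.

Reynolds number Re = ρVD/μ = 1.15 · 0.935 · 0.0171 / 1.95e-05 = 942.9.
Re < 2300 → laminar flow, so f = 64/Re = 64/942.9 = 0.06787 (the turbulent correlation is not needed).
Darcy-Weisbach: ΔP = f(L/D)(ρV²/2) = 0.06787·(14.5/0.0171)·(1.15·0.935²/2) = 0.06787·848·0.5027 = 28.93 Pa.
Q = V·A = 0.935·0.0002297 = 0.0002147 m³/s.
Pumping power P = QΔP = 0.0002147·28.93 = 0.006212 W = 0.00621 W.

P ≈ 0.00621 W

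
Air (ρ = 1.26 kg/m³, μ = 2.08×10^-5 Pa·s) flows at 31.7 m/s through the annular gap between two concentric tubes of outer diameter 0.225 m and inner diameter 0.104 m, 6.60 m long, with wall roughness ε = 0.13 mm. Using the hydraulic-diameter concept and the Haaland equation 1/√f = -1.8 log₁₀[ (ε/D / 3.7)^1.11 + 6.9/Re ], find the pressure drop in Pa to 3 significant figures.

ΔP ≈ 727 Pa

Hydraulic diameter D_h = 4A/P = D_o - D_i = 0.225 - 0.104 = 0.121 m.
Re = ρVD_h/μ = 1.26·31.7·0.121/2.08e-05 = 2.324e+05.
ε/D_h = 0.00013/0.121 = 0.00107; Haaland gives 1/√f = -1.8 log₁₀[0.000119+2.97e-05] = 6.892, so f = 0.02105.
ΔP = f(L/D_h)(ρV²/2) = 0.02105·6.6/0.121·633.1 = 726.9 Pa.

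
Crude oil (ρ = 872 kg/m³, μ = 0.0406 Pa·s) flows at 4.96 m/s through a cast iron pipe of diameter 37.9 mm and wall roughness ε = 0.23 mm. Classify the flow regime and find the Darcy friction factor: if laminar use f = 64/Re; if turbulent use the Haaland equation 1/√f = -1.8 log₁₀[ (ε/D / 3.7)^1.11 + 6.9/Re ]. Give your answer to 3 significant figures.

Re = ρVD/μ = 872·4.96·0.0379/0.0406 = 4037.
Re > 4000 → turbulent. ε/D = 0.00023/0.0379 = 0.00607; Haaland: 1/√f = -1.8 log₁₀[0.00081 + 0.00171] = 4.678, so f = 0.0457.

f ≈ 0.0457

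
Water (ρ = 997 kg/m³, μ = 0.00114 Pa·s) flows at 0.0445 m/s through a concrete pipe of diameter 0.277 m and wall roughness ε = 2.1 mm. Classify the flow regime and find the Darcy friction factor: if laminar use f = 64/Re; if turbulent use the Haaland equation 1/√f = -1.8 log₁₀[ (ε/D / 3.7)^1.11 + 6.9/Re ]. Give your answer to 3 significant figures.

Re = ρVD/μ = 997·0.0445·0.277/0.00114 = 1.078e+04.
Re > 4000 → turbulent. ε/D = 0.0021/0.277 = 0.00758; Haaland: 1/√f = -1.8 log₁₀[0.00104 + 0.00064] = 4.996, so f = 0.04007.

f ≈ 0.0401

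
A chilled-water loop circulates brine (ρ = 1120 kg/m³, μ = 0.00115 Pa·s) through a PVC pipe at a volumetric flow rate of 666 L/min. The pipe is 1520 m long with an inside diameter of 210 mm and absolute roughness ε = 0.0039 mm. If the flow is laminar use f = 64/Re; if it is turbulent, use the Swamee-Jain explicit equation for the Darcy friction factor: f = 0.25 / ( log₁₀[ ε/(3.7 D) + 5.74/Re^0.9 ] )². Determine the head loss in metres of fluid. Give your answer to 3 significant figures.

Q = 666 L/min = 666/60000 = 0.0111 m³/s.
Cross-sectional area A = πD²/4 = π(0.21)²/4 = 0.03464 m²; mean velocity V = Q/A = 0.0111/0.03464 = 0.3205 m/s.
Reynolds number Re = ρVD/μ = 1120 · 0.3205 · 0.21 / 0.00115 = 6.554e+04.
Re > 4000 → turbulent. Relative roughness ε/D = 3.9e-06/0.21 = 1.86e-05. Swamee-Jain: f = 0.25/(log₁₀[1.86e-05/3.7 + 5.74/6.554e+04^0.9])² = 0.25/(log₁₀[5.02e-06 + 0.000265])² = 0.25/(-3.568)² = 0.01964.
Darcy-Weisbach: ΔP = f(L/D)(ρV²/2) = 0.01964·(1520/0.21)·(1120·0.3205²/2) = 0.01964·7238·57.51 = 8176 Pa.
Head loss h_f = ΔP/(ρg) = 8176/(1120·9.81) = 0.744 m.

h_f ≈ 0.744 m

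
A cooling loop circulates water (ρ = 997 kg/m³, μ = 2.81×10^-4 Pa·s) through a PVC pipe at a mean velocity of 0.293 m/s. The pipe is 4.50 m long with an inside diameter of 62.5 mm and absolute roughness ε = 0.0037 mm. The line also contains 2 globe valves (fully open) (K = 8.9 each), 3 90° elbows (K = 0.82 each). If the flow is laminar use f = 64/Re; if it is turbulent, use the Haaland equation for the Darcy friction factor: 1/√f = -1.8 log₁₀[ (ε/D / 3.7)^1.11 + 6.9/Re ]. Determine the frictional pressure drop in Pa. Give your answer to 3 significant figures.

ΔP ≈ 928 Pa

Reynolds number Re = ρVD/μ = 997 · 0.293 · 0.0625 / 0.000281 = 6.497e+04.
Re > 4000 → turbulent. Relative roughness ε/D = 3.7e-06/0.0625 = 5.92e-05. Haaland: 1/√f = -1.8 log₁₀[(5.92e-05/3.7)^1.11 + 6.9/6.497e+04] = -1.8 log₁₀[4.75e-06 + 0.000106] = 7.119, so f = 0.01973.
Total minor-loss coefficient ΣK = 2·8.9 + 3·0.82 = 20.3.
ΔP = [f·L/D + ΣK]·(ρV²/2) = [0.01973·4.5/0.0625 + 20.3]·(997·0.293²/2) = [1.421 + 20.3]·42.8 = 927.8 Pa.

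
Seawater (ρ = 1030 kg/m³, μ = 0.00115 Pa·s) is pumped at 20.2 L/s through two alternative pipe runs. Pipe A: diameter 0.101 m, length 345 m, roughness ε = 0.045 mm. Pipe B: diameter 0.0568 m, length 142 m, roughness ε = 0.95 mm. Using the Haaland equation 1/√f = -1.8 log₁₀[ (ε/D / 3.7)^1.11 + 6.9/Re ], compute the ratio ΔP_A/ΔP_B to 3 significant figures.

ΔP_A/ΔP_B ≈ 0.0543

Pipe A: V = Q/A = 0.0202/0.008012 = 2.521 m/s; Re = 2.281e+05; ε/D = 0.000446; Haaland → f = 0.01813; ΔP_A = f(L/D)(ρV²/2) = 2.028e+05 Pa.
Pipe B: V = Q/A = 0.0202/0.002534 = 7.972 m/s; Re = 4.056e+05; ε/D = 0.0167; Haaland → f = 0.04566; ΔP_B = f(L/D)(ρV²/2) = 3.736e+06 Pa.
ΔP_A/ΔP_B = 2.028e+05/3.736e+06 = 0.0543.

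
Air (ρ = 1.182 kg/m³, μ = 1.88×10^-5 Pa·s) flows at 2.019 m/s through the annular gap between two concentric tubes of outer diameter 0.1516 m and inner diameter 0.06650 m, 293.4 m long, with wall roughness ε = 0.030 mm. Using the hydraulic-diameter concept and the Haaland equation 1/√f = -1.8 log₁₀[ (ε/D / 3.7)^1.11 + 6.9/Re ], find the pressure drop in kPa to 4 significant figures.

ΔP ≈ 0.2548 kPa

Hydraulic diameter D_h = 4A/P = D_o - D_i = 0.1516 - 0.0665 = 0.0851 m.
Re = ρVD_h/μ = 1.182·2.019·0.0851/1.88e-05 = 1.08e+04.
ε/D_h = 3e-05/0.0851 = 0.000353; Haaland gives 1/√f = -1.8 log₁₀[3.44e-05+0.000639] = 5.709, so f = 0.03068.
ΔP = f(L/D_h)(ρV²/2) = 0.03068·293.4/0.0851·2.409 = 254.8 Pa.
ΔP = 0.2548 kPa.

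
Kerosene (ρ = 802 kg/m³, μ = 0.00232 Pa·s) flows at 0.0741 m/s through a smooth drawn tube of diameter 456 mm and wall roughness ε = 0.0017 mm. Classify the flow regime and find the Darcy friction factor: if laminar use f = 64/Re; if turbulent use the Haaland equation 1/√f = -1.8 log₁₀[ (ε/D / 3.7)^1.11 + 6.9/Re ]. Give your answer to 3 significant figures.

Re = ρVD/μ = 802·0.0741·0.456/0.00232 = 1.168e+04.
Re > 4000 → turbulent. ε/D = 1.7e-06/0.456 = 3.73e-06; Haaland: 1/√f = -1.8 log₁₀[2.21e-07 + 0.000591] = 5.811, so f = 0.02961.

f ≈ 0.0296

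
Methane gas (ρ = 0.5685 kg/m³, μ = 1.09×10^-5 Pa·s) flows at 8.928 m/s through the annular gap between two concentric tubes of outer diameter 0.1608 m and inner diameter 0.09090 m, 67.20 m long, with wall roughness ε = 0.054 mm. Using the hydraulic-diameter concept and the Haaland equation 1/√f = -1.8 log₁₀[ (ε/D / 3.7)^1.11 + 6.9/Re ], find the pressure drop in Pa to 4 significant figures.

Hydraulic diameter D_h = 4A/P = D_o - D_i = 0.1608 - 0.0909 = 0.0699 m.
Re = ρVD_h/μ = 0.5685·8.928·0.0699/1.09e-05 = 3.255e+04.
ε/D_h = 5.4e-05/0.0699 = 0.000773; Haaland gives 1/√f = -1.8 log₁₀[8.22e-05+0.000212] = 6.356, so f = 0.02475.
ΔP = f(L/D_h)(ρV²/2) = 0.02475·67.2/0.0699·22.66 = 539.1 Pa.

ΔP ≈ 539.1 Pa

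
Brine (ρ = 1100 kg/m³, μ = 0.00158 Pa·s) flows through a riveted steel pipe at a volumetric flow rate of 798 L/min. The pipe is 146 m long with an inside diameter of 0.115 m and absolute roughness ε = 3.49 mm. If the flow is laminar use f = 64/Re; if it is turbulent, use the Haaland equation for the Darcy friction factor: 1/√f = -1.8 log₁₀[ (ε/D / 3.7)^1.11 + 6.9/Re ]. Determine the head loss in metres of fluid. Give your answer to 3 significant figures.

h_f ≈ 6.14 m

Q = 798 L/min = 798/60000 = 0.0133 m³/s.
Cross-sectional area A = πD²/4 = π(0.115)²/4 = 0.01039 m²; mean velocity V = Q/A = 0.0133/0.01039 = 1.28 m/s.
Reynolds number Re = ρVD/μ = 1100 · 1.28 · 0.115 / 0.00158 = 1.025e+05.
Re > 4000 → turbulent. Relative roughness ε/D = 0.00349/0.115 = 0.0303. Haaland: 1/√f = -1.8 log₁₀[(0.0303/3.7)^1.11 + 6.9/1.025e+05] = -1.8 log₁₀[0.00484 + 6.73e-05] = 4.157, so f = 0.05786.
Darcy-Weisbach: ΔP = f(L/D)(ρV²/2) = 0.05786·(146/0.115)·(1100·1.28²/2) = 0.05786·1270·901.8 = 6.625e+04 Pa.
Head loss h_f = ΔP/(ρg) = 6.625e+04/(1100·9.81) = 6.14 m.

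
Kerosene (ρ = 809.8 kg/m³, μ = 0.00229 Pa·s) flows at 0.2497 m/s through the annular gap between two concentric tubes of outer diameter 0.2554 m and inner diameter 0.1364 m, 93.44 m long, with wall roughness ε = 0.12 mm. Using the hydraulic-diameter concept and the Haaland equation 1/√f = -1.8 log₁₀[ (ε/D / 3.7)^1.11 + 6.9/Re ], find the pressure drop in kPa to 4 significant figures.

Hydraulic diameter D_h = 4A/P = D_o - D_i = 0.2554 - 0.1364 = 0.119 m.
Re = ρVD_h/μ = 809.8·0.2497·0.119/0.00229 = 1.051e+04.
ε/D_h = 0.00012/0.119 = 0.00101; Haaland gives 1/√f = -1.8 log₁₀[0.00011+0.000657] = 5.607, so f = 0.03181.
ΔP = f(L/D_h)(ρV²/2) = 0.03181·93.44/0.119·25.25 = 630.5 Pa.
ΔP = 0.6305 kPa.

ΔP ≈ 0.6305 kPa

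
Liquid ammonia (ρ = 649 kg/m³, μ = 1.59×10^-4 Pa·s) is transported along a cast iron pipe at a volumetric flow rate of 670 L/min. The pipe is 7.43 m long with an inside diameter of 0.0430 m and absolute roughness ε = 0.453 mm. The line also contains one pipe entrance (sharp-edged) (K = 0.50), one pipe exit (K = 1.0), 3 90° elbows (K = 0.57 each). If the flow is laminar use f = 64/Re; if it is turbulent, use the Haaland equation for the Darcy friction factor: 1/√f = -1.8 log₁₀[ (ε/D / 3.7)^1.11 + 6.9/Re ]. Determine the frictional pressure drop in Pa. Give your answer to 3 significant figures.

Q = 670 L/min = 670/60000 = 0.01117 m³/s.
Cross-sectional area A = πD²/4 = π(0.043)²/4 = 0.001452 m²; mean velocity V = Q/A = 0.01117/0.001452 = 7.689 m/s.
Reynolds number Re = ρVD/μ = 649 · 7.689 · 0.043 / 0.000159 = 1.35e+06.
Re > 4000 → turbulent. Relative roughness ε/D = 0.000453/0.043 = 0.0105. Haaland: 1/√f = -1.8 log₁₀[(0.0105/3.7)^1.11 + 6.9/1.35e+06] = -1.8 log₁₀[0.00149 + 5.11e-06] = 5.083, so f = 0.0387.
Total minor-loss coefficient ΣK = 1·0.5 + 1·1 + 3·0.57 = 3.21.
ΔP = [f·L/D + ΣK]·(ρV²/2) = [0.0387·7.43/0.043 + 3.21]·(649·7.689²/2) = [6.687 + 3.21]·1.919e+04 = 1.899e+05 Pa.

ΔP ≈ 190000 Pa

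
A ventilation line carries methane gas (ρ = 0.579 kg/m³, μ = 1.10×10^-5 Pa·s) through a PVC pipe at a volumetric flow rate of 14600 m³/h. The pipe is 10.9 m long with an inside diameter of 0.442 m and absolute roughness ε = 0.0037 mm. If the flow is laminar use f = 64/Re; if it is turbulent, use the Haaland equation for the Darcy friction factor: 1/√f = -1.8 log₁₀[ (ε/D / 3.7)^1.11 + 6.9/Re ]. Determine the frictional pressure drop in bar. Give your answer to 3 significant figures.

Q = 14600 m³/h = 14600/3600 = 4.056 m³/s.
Cross-sectional area A = πD²/4 = π(0.442)²/4 = 0.1534 m²; mean velocity V = Q/A = 4.056/0.1534 = 26.43 m/s.
Reynolds number Re = ρVD/μ = 0.579 · 26.43 · 0.442 / 1.1e-05 = 6.149e+05.
Re > 4000 → turbulent. Relative roughness ε/D = 3.7e-06/0.442 = 8.37e-06. Haaland: 1/√f = -1.8 log₁₀[(8.37e-06/3.7)^1.11 + 6.9/6.149e+05] = -1.8 log₁₀[5.41e-07 + 1.12e-05] = 8.873, so f = 0.0127.
Darcy-Weisbach: ΔP = f(L/D)(ρV²/2) = 0.0127·(10.9/0.442)·(0.579·26.43²/2) = 0.0127·24.66·202.2 = 63.35 Pa.
ΔP = 63.35 Pa = 6.33×10^-4 bar.

ΔP ≈ 6.33×10^-4 bar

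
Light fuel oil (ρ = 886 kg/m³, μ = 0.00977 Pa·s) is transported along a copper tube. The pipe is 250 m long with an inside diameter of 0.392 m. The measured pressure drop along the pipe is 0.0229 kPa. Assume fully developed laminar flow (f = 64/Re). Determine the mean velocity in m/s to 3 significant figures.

For laminar flow, f = 64/Re with Re = ρVD/μ, so Darcy-Weisbach reduces to ΔP = 32μLV/D². Solving for V: V = ΔP·D²/(32μL) = 22.9·(0.392)²/(32·0.00977·250) = 0.04502 m/s.
Check: Re = ρVD/μ = 886·0.04502·0.392/0.00977 = 1600 < 2300, so the laminar assumption holds.

V ≈ 0.0450 m/s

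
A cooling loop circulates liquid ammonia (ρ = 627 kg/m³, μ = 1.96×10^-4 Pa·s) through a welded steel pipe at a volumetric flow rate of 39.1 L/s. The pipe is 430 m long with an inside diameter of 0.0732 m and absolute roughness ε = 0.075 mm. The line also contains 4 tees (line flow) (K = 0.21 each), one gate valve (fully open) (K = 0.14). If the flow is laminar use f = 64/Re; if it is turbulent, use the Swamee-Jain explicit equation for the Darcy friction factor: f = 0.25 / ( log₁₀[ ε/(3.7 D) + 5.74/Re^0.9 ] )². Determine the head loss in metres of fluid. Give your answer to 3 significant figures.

Q = 39.1 L/s = 39.1/1000 = 0.0391 m³/s.
Cross-sectional area A = πD²/4 = π(0.0732)²/4 = 0.004208 m²; mean velocity V = Q/A = 0.0391/0.004208 = 9.291 m/s.
Reynolds number Re = ρVD/μ = 627 · 9.291 · 0.0732 / 0.000196 = 2.176e+06.
Re > 4000 → turbulent. Relative roughness ε/D = 7.5e-05/0.0732 = 0.00102. Swamee-Jain: f = 0.25/(log₁₀[0.00102/3.7 + 5.74/2.176e+06^0.9])² = 0.25/(log₁₀[0.000277 + 1.14e-05])² = 0.25/(-3.54)² = 0.01995.
Total minor-loss coefficient ΣK = 4·0.21 + 1·0.14 = 0.98.
ΔP = [f·L/D + ΣK]·(ρV²/2) = [0.01995·430/0.0732 + 0.98]·(627·9.291²/2) = [117.2 + 0.98]·2.706e+04 = 3.198e+06 Pa.
Head loss h_f = ΔP/(ρg) = 3.198e+06/(627·9.81) = 520 m.

h_f ≈ 520 m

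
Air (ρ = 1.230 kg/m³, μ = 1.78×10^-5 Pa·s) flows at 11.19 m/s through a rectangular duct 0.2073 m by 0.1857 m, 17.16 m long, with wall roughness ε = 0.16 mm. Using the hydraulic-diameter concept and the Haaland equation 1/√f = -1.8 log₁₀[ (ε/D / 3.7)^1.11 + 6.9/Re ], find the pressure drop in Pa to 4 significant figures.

ΔP ≈ 138.6 Pa

Hydraulic diameter D_h = 4A/P = 4·(0.2073·0.1857)/(2·(0.2073+0.1857)) = 0.154/0.786 = 0.1959 m.
Re = ρVD_h/μ = 1.23·11.19·0.1959/1.78e-05 = 1.515e+05.
ε/D_h = 0.00016/0.1959 = 0.000817; Haaland gives 1/√f = -1.8 log₁₀[8.74e-05+4.55e-05] = 6.977, so f = 0.02054.
ΔP = f(L/D_h)(ρV²/2) = 0.02054·17.16/0.1959·77.01 = 138.6 Pa.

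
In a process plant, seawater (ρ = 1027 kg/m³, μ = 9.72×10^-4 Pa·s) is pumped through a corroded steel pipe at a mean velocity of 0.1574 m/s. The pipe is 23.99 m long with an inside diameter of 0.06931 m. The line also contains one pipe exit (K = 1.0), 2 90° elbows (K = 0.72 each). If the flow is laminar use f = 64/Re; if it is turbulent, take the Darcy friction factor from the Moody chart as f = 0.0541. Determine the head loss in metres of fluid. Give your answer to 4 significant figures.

Reynolds number Re = ρVD/μ = 1027 · 0.1574 · 0.06931 / 0.000972 = 1.153e+04.
Re > 4000 → turbulent; use the Moody-chart value f = 0.0541.
Total minor-loss coefficient ΣK = 1·1 + 2·0.72 = 2.44.
ΔP = [f·L/D + ΣK]·(ρV²/2) = [0.0541·23.99/0.06931 + 2.44]·(1027·0.1574²/2) = [18.73 + 2.44]·12.72 = 269.3 Pa.
Head loss h_f = ΔP/(ρg) = 269.3/(1027·9.81) = 0.02673 m.

h_f ≈ 0.02673 m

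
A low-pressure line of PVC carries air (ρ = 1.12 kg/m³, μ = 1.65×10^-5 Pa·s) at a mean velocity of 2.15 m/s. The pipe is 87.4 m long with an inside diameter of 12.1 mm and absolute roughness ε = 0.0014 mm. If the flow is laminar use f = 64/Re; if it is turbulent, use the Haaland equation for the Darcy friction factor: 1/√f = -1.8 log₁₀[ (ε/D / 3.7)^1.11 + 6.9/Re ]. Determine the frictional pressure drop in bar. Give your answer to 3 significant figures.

Reynolds number Re = ρVD/μ = 1.12 · 2.15 · 0.0121 / 1.65e-05 = 1766.
Re < 2300 → laminar flow, so f = 64/Re = 64/1766 = 0.03624 (the turbulent correlation is not needed).
Darcy-Weisbach: ΔP = f(L/D)(ρV²/2) = 0.03624·(87.4/0.0121)·(1.12·2.15²/2) = 0.03624·7223·2.589 = 677.7 Pa.
ΔP = 677.7 Pa = 0.00678 bar.

ΔP ≈ 0.00678 bar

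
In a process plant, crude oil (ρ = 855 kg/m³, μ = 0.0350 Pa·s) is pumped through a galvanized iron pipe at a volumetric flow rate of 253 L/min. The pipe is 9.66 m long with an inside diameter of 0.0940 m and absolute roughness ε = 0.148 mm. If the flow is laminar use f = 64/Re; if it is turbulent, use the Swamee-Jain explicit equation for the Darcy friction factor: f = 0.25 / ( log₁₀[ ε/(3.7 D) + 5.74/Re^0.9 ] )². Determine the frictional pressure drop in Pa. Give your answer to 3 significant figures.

ΔP ≈ 744 Pa

Q = 253 L/min = 253/60000 = 0.004217 m³/s.
Cross-sectional area A = πD²/4 = π(0.094)²/4 = 0.00694 m²; mean velocity V = Q/A = 0.004217/0.00694 = 0.6076 m/s.
Reynolds number Re = ρVD/μ = 855 · 0.6076 · 0.094 / 0.035 = 1395.
Re < 2300 → laminar flow, so f = 64/Re = 64/1395 = 0.04587 (the turbulent correlation is not needed).
Darcy-Weisbach: ΔP = f(L/D)(ρV²/2) = 0.04587·(9.66/0.094)·(855·0.6076²/2) = 0.04587·102.8·157.8 = 744 Pa.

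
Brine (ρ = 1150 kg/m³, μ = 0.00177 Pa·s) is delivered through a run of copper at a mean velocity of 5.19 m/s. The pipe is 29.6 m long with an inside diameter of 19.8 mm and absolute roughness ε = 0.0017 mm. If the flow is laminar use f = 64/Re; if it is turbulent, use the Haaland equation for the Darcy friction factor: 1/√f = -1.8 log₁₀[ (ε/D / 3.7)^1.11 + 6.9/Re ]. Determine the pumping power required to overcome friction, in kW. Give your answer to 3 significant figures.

Reynolds number Re = ρVD/μ = 1150 · 5.19 · 0.0198 / 0.00177 = 6.677e+04.
Re > 4000 → turbulent. Relative roughness ε/D = 1.7e-06/0.0198 = 8.59e-05. Haaland: 1/√f = -1.8 log₁₀[(8.59e-05/3.7)^1.11 + 6.9/6.677e+04] = -1.8 log₁₀[7.17e-06 + 0.000103] = 7.122, so f = 0.01972.
Darcy-Weisbach: ΔP = f(L/D)(ρV²/2) = 0.01972·(29.6/0.0198)·(1150·5.19²/2) = 0.01972·1495·1.549e+04 = 4.565e+05 Pa.
Q = V·A = 5.19·0.0003079 = 0.001598 m³/s.
Pumping power P = QΔP = 0.001598·4.565e+05 = 729.5 W = 0.730 kW.

P ≈ 0.730 kW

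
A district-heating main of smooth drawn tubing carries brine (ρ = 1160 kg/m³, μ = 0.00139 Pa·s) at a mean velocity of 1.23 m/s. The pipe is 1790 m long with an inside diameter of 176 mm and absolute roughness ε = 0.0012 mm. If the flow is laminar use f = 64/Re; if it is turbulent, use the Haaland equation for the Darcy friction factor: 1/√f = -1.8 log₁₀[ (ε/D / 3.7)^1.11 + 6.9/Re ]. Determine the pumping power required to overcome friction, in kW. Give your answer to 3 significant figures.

Reynolds number Re = ρVD/μ = 1160 · 1.23 · 0.176 / 0.00139 = 1.807e+05.
Re > 4000 → turbulent. Relative roughness ε/D = 1.2e-06/0.176 = 6.82e-06. Haaland: 1/√f = -1.8 log₁₀[(6.82e-06/3.7)^1.11 + 6.9/1.807e+05] = -1.8 log₁₀[4.31e-07 + 3.82e-05] = 7.944, so f = 0.01585.
Darcy-Weisbach: ΔP = f(L/D)(ρV²/2) = 0.01585·(1790/0.176)·(1160·1.23²/2) = 0.01585·1.017e+04·877.5 = 1.414e+05 Pa.
Q = V·A = 1.23·0.02433 = 0.02992 m³/s.
Pumping power P = QΔP = 0.02992·1.414e+05 = 4232 W = 4.23 kW.

P ≈ 4.23 kW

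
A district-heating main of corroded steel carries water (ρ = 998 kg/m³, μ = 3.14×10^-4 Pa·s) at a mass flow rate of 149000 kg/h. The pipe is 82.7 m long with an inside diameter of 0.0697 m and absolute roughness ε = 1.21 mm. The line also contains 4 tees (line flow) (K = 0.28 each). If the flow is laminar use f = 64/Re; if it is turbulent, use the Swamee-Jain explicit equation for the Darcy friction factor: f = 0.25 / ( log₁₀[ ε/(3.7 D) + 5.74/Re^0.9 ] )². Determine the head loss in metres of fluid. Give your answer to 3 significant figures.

h_f ≈ 336 m

ṁ = 149000 kg/h = 149000/3600 = 41.39 kg/s.
A = πD²/4 = π(0.0697)²/4 = 0.003816 m²; mean velocity V = ṁ/(ρA) = 41.39/(998 · 0.003816) = 10.87 m/s.
Reynolds number Re = ρVD/μ = 998 · 10.87 · 0.0697 / 0.000314 = 2.408e+06.
Re > 4000 → turbulent. Relative roughness ε/D = 0.00121/0.0697 = 0.0174. Swamee-Jain: f = 0.25/(log₁₀[0.0174/3.7 + 5.74/2.408e+06^0.9])² = 0.25/(log₁₀[0.00469 + 1.04e-05])² = 0.25/(-2.328)² = 0.04614.
Total minor-loss coefficient ΣK = 4·0.28 = 1.12.
ΔP = [f·L/D + ΣK]·(ρV²/2) = [0.04614·82.7/0.0697 + 1.12]·(998·10.87²/2) = [54.75 + 1.12]·5.895e+04 = 3.293e+06 Pa.
Head loss h_f = ΔP/(ρg) = 3.293e+06/(998·9.81) = 336 m.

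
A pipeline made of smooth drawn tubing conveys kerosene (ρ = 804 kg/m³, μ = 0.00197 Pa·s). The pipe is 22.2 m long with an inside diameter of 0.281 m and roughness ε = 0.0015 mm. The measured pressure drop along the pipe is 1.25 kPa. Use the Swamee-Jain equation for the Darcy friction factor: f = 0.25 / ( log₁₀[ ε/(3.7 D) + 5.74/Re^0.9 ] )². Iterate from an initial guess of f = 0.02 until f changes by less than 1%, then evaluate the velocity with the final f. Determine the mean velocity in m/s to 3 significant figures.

Rearranging Darcy-Weisbach: V = √(2·ΔP·D/(f·L·ρ)). With ε/D = 1.5e-06/0.281 = 5.34e-06, iterate starting from f = 0.02:
  f = 0.02 → V = √(2·1250·0.281/(0.02·22.2·804)) = 1.403 m/s; Re = ρVD/μ = 1.609e+05; f → 0.01626
  f = 0.01626 → V = 1.556 m/s; Re = 1.784e+05; f → 0.01593
  f = 0.01593 → V = 1.572 m/s; Re = 1.803e+05; f → 0.0159
Converged (Δf/f < 1%). With the final f = 0.0159: V = √(2·1250·0.281/(0.0159·22.2·804)) = 1.573 m/s.

V ≈ 1.57 m/s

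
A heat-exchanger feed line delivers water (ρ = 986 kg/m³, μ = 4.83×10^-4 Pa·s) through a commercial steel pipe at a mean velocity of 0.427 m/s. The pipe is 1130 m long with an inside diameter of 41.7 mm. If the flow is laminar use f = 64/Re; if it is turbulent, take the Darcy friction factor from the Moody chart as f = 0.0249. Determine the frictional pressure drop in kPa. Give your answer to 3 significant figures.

Reynolds number Re = ρVD/μ = 986 · 0.427 · 0.0417 / 0.000483 = 3.635e+04.
Re > 4000 → turbulent; use the Moody-chart value f = 0.0249.
Darcy-Weisbach: ΔP = f(L/D)(ρV²/2) = 0.0249·(1130/0.0417)·(986·0.427²/2) = 0.0249·2.71e+04·89.89 = 6.065e+04 Pa.
ΔP = 6.065e+04 Pa = 60.7 kPa.

ΔP ≈ 60.7 kPa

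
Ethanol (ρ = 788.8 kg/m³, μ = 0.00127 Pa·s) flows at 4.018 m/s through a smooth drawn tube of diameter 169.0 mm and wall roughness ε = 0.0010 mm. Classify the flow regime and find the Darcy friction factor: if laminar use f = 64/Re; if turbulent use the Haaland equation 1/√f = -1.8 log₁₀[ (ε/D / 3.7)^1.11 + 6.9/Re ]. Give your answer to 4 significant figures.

f ≈ 0.01353

Re = ρVD/μ = 788.8·4.018·0.169/0.00127 = 4.218e+05.
Re > 4000 → turbulent. ε/D = 1e-06/0.169 = 5.92e-06; Haaland: 1/√f = -1.8 log₁₀[3.68e-07 + 1.64e-05] = 8.598, so f = 0.01353.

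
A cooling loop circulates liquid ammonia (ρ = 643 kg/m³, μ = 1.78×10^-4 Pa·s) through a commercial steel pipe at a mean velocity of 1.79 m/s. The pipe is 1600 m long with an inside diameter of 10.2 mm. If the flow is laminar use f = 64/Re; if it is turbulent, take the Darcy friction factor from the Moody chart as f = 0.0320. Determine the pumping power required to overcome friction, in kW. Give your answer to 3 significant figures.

P ≈ 0.756 kW

Reynolds number Re = ρVD/μ = 643 · 1.79 · 0.0102 / 0.000178 = 6.595e+04.
Re > 4000 → turbulent; use the Moody-chart value f = 0.0320.
Darcy-Weisbach: ΔP = f(L/D)(ρV²/2) = 0.032·(1600/0.0102)·(643·1.79²/2) = 0.032·1.569e+05·1030 = 5.171e+06 Pa.
Q = V·A = 1.79·8.171e-05 = 0.0001463 m³/s.
Pumping power P = QΔP = 0.0001463·5.171e+06 = 756.3 W = 0.756 kW.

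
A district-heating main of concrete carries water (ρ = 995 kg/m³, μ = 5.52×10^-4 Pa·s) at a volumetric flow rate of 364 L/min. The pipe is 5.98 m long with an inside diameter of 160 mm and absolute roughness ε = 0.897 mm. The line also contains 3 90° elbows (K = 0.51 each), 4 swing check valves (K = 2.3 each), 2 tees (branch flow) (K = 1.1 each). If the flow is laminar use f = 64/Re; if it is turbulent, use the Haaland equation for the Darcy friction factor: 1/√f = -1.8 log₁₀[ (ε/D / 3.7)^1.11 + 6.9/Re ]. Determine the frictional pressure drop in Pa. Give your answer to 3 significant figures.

ΔP ≈ 641 Pa

Q = 364 L/min = 364/60000 = 0.006067 m³/s.
Cross-sectional area A = πD²/4 = π(0.16)²/4 = 0.02011 m²; mean velocity V = Q/A = 0.006067/0.02011 = 0.3017 m/s.
Reynolds number Re = ρVD/μ = 995 · 0.3017 · 0.16 / 0.000552 = 8.702e+04.
Re > 4000 → turbulent. Relative roughness ε/D = 0.000897/0.16 = 0.00561. Haaland: 1/√f = -1.8 log₁₀[(0.00561/3.7)^1.11 + 6.9/8.702e+04] = -1.8 log₁₀[0.000742 + 7.93e-05] = 5.554, so f = 0.03242.
Total minor-loss coefficient ΣK = 3·0.51 + 4·2.3 + 2·1.1 = 12.9.
ΔP = [f·L/D + ΣK]·(ρV²/2) = [0.03242·5.98/0.16 + 12.9]·(995·0.3017²/2) = [1.212 + 12.9]·45.29 = 640.5 Pa.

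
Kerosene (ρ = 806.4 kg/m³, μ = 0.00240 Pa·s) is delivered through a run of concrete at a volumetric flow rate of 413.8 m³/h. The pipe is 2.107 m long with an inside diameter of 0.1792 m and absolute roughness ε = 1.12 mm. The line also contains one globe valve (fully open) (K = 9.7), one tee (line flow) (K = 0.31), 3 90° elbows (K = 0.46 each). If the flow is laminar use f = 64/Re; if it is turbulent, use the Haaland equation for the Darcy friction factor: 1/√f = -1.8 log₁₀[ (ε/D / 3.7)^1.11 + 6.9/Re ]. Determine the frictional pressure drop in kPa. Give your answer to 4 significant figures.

Q = 413.8 m³/h = 413.8/3600 = 0.1149 m³/s.
Cross-sectional area A = πD²/4 = π(0.1792)²/4 = 0.02522 m²; mean velocity V = Q/A = 0.1149/0.02522 = 4.557 m/s.
Reynolds number Re = ρVD/μ = 806.4 · 4.557 · 0.1792 / 0.0024 = 2.744e+05.
Re > 4000 → turbulent. Relative roughness ε/D = 0.00112/0.1792 = 0.00625. Haaland: 1/√f = -1.8 log₁₀[(0.00625/3.7)^1.11 + 6.9/2.744e+05] = -1.8 log₁₀[0.000837 + 2.51e-05] = 5.516, so f = 0.03287.
Total minor-loss coefficient ΣK = 1·9.7 + 1·0.31 + 3·0.46 = 11.4.
ΔP = [f·L/D + ΣK]·(ρV²/2) = [0.03287·2.107/0.1792 + 11.4]·(806.4·4.557²/2) = [0.3864 + 11.4]·8375 = 9.862e+04 Pa.
ΔP = 9.862e+04 Pa = 98.62 kPa.

ΔP ≈ 98.62 kPa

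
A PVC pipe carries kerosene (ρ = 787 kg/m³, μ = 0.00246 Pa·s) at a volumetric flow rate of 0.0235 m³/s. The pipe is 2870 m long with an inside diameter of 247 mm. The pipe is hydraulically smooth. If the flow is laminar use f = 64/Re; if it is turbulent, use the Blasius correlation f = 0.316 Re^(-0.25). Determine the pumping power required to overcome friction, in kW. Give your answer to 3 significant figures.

P ≈ 0.582 kW

Cross-sectional area A = πD²/4 = π(0.247)²/4 = 0.04792 m²; mean velocity V = Q/A = 0.0235/0.04792 = 0.4904 m/s.
Reynolds number Re = ρVD/μ = 787 · 0.4904 · 0.247 / 0.00246 = 3.875e+04.
Re > 4000 → turbulent. Smooth-pipe (Blasius): f = 0.316 Re^(-0.25) = 0.316/(3.875e+04)^0.25 = 0.02252.
Darcy-Weisbach: ΔP = f(L/D)(ρV²/2) = 0.02252·(2870/0.247)·(787·0.4904²/2) = 0.02252·1.162e+04·94.65 = 2.477e+04 Pa.
Pumping power P = QΔP = 0.0235·2.477e+04 = 582.1 W = 0.582 kW.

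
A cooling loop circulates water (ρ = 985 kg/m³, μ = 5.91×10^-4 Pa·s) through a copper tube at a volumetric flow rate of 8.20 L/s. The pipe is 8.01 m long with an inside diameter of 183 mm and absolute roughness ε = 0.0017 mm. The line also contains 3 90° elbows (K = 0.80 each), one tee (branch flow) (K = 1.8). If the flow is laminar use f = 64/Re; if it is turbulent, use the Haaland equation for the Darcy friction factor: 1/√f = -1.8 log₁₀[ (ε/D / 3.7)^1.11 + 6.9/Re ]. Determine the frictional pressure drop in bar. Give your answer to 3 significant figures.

ΔP ≈ 0.00239 bar

Q = 8.20 L/s = 8.20/1000 = 0.0082 m³/s.
Cross-sectional area A = πD²/4 = π(0.183)²/4 = 0.0263 m²; mean velocity V = Q/A = 0.0082/0.0263 = 0.3118 m/s.
Reynolds number Re = ρVD/μ = 985 · 0.3118 · 0.183 / 0.000591 = 9.509e+04.
Re > 4000 → turbulent. Relative roughness ε/D = 1.7e-06/0.183 = 9.29e-06. Haaland: 1/√f = -1.8 log₁₀[(9.29e-06/3.7)^1.11 + 6.9/9.509e+04] = -1.8 log₁₀[6.08e-07 + 7.26e-05] = 7.444, so f = 0.01805.
Total minor-loss coefficient ΣK = 3·0.8 + 1·1.8 = 4.2.
ΔP = [f·L/D + ΣK]·(ρV²/2) = [0.01805·8.01/0.183 + 4.2]·(985·0.3118²/2) = [0.7899 + 4.2]·47.87 = 238.9 Pa.
ΔP = 238.9 Pa = 0.00239 bar.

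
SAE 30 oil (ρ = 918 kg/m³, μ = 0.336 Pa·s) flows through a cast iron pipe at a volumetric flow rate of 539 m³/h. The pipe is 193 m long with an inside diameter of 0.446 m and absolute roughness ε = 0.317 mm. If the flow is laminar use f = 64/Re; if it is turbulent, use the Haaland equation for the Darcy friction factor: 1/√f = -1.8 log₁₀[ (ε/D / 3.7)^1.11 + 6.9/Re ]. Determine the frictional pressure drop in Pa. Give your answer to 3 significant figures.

Q = 539 m³/h = 539/3600 = 0.1497 m³/s.
Cross-sectional area A = πD²/4 = π(0.446)²/4 = 0.1562 m²; mean velocity V = Q/A = 0.1497/0.1562 = 0.9584 m/s.
Reynolds number Re = ρVD/μ = 918 · 0.9584 · 0.446 / 0.336 = 1168.
Re < 2300 → laminar flow, so f = 64/Re = 64/1168 = 0.0548 (the turbulent correlation is not needed).
Darcy-Weisbach: ΔP = f(L/D)(ρV²/2) = 0.0548·(193/0.446)·(918·0.9584²/2) = 0.0548·432.7·421.6 = 9998 Pa.

ΔP ≈ 10000 Pa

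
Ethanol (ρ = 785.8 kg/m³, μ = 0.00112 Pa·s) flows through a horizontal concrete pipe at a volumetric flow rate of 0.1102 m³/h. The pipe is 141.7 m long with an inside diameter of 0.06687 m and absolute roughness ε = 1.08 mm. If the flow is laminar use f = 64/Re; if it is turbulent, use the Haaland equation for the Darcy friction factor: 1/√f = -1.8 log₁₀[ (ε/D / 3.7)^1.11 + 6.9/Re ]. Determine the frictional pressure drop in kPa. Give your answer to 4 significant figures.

ΔP ≈ 0.009899 kPa

Q = 0.1102 m³/h = 0.1102/3600 = 3.061e-05 m³/s.
Cross-sectional area A = πD²/4 = π(0.06687)²/4 = 0.003512 m²; mean velocity V = Q/A = 3.061e-05/0.003512 = 0.008716 m/s.
Reynolds number Re = ρVD/μ = 785.8 · 0.008716 · 0.06687 / 0.00112 = 408.9.
Re < 2300 → laminar flow, so f = 64/Re = 64/408.9 = 0.1565 (the turbulent correlation is not needed).
Darcy-Weisbach: ΔP = f(L/D)(ρV²/2) = 0.1565·(141.7/0.06687)·(785.8·0.008716²/2) = 0.1565·2119·0.02985 = 9.899 Pa.
ΔP = 9.899 Pa = 0.009899 kPa.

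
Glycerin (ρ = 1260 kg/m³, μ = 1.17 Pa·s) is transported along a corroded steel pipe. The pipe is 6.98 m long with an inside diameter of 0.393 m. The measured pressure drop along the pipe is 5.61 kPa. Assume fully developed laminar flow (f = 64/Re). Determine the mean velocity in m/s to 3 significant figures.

V ≈ 3.32 m/s

For laminar flow, f = 64/Re with Re = ρVD/μ, so Darcy-Weisbach reduces to ΔP = 32μLV/D². Solving for V: V = ΔP·D²/(32μL) = 5610·(0.393)²/(32·1.17·6.98) = 3.316 m/s.
Check: Re = ρVD/μ = 1260·3.316·0.393/1.17 = 1403 < 2300, so the laminar assumption holds.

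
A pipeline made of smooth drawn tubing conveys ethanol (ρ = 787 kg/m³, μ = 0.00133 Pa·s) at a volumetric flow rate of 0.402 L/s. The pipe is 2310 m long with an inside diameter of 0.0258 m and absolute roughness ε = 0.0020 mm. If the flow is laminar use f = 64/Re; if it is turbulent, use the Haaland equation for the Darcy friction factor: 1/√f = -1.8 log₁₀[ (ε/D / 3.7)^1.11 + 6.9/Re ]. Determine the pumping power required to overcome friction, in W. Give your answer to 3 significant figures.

Q = 0.402 L/s = 0.402/1000 = 0.000402 m³/s.
Cross-sectional area A = πD²/4 = π(0.0258)²/4 = 0.0005228 m²; mean velocity V = Q/A = 0.000402/0.0005228 = 0.7689 m/s.
Reynolds number Re = ρVD/μ = 787 · 0.7689 · 0.0258 / 0.00133 = 1.174e+04.
Re > 4000 → turbulent. Relative roughness ε/D = 2e-06/0.0258 = 7.75e-05. Haaland: 1/√f = -1.8 log₁₀[(7.75e-05/3.7)^1.11 + 6.9/1.174e+04] = -1.8 log₁₀[6.41e-06 + 0.000588] = 5.807, so f = 0.02966.
Darcy-Weisbach: ΔP = f(L/D)(ρV²/2) = 0.02966·(2310/0.0258)·(787·0.7689²/2) = 0.02966·8.953e+04·232.7 = 6.178e+05 Pa.
Pumping power P = QΔP = 0.000402·6.178e+05 = 248.3 W = 248 W.

P ≈ 248 W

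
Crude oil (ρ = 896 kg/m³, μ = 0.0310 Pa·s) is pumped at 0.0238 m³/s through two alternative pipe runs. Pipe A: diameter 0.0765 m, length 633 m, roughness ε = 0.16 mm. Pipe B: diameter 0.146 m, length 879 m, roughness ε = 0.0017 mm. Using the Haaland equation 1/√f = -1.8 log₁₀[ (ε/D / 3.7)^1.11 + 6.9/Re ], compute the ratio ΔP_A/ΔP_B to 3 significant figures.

Pipe A: V = Q/A = 0.0238/0.004596 = 5.178 m/s; Re = 1.145e+04; ε/D = 0.00209; Haaland → f = 0.03275; ΔP_A = f(L/D)(ρV²/2) = 3.255e+06 Pa.
Pipe B: V = Q/A = 0.0238/0.01674 = 1.422 m/s; Re = 5999; ε/D = 1.16e-05; Haaland → f = 0.03573; ΔP_B = f(L/D)(ρV²/2) = 1.948e+05 Pa.
ΔP_A/ΔP_B = 3.255e+06/1.948e+05 = 16.7.

ΔP_A/ΔP_B ≈ 16.7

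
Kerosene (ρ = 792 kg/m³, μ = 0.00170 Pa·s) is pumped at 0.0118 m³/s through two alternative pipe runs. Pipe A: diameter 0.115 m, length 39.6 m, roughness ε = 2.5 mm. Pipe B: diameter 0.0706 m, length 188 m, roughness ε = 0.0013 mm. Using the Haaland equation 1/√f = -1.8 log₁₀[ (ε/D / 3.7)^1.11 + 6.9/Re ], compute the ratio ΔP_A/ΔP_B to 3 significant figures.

ΔP_A/ΔP_B ≈ 0.0522

Pipe A: V = Q/A = 0.0118/0.01039 = 1.136 m/s; Re = 6.087e+04; ε/D = 0.0217; Haaland → f = 0.05092; ΔP_A = f(L/D)(ρV²/2) = 8962 Pa.
Pipe B: V = Q/A = 0.0118/0.003915 = 3.014 m/s; Re = 9.914e+04; ε/D = 1.84e-05; Haaland → f = 0.01793; ΔP_B = f(L/D)(ρV²/2) = 1.718e+05 Pa.
ΔP_A/ΔP_B = 8962/1.718e+05 = 0.0522.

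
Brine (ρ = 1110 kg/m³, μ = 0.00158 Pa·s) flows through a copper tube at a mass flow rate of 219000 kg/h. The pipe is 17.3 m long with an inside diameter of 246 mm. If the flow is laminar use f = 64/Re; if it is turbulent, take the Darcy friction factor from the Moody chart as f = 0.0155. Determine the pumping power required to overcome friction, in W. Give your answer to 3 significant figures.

ṁ = 219000 kg/h = 219000/3600 = 60.83 kg/s.
A = πD²/4 = π(0.246)²/4 = 0.04753 m²; mean velocity V = ṁ/(ρA) = 60.83/(1110 · 0.04753) = 1.153 m/s.
Reynolds number Re = ρVD/μ = 1110 · 1.153 · 0.246 / 0.00158 = 1.993e+05.
Re > 4000 → turbulent; use the Moody-chart value f = 0.0155.
Darcy-Weisbach: ΔP = f(L/D)(ρV²/2) = 0.0155·(17.3/0.246)·(1110·1.153²/2) = 0.0155·70.33·737.9 = 804.4 Pa.
Q = ṁ/ρ = 60.83/1110 = 0.0548 m³/s.
Pumping power P = QΔP = 0.0548·804.4 = 44.08 W = 44.1 W.

P ≈ 44.1 W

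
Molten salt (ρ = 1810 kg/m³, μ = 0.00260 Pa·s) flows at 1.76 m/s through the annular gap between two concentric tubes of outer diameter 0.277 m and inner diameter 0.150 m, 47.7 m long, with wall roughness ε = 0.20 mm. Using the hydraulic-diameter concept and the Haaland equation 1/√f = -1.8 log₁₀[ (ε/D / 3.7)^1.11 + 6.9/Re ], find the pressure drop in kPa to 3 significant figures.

Hydraulic diameter D_h = 4A/P = D_o - D_i = 0.277 - 0.15 = 0.127 m.
Re = ρVD_h/μ = 1810·1.76·0.127/0.0026 = 1.556e+05.
ε/D_h = 0.0002/0.127 = 0.00157; Haaland gives 1/√f = -1.8 log₁₀[0.000181+4.43e-05] = 6.564, so f = 0.02321.
ΔP = f(L/D_h)(ρV²/2) = 0.02321·47.7/0.127·2803 = 2.444e+04 Pa.
ΔP = 24.4 kPa.

ΔP ≈ 24.4 kPa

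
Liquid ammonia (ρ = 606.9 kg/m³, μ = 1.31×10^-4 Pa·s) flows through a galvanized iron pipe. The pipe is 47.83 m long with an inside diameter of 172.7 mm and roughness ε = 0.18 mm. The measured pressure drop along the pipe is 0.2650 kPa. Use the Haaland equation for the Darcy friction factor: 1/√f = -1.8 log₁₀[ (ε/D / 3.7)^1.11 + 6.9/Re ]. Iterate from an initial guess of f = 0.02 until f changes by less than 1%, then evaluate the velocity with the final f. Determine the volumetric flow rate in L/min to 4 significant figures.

Q ≈ 549.0 L/min

Rearranging Darcy-Weisbach: V = √(2·ΔP·D/(f·L·ρ)). With ε/D = 0.00018/0.1727 = 0.00104, iterate starting from f = 0.02:
  f = 0.02 → V = √(2·265·0.1727/(0.02·47.83·606.9)) = 0.3971 m/s; Re = ρVD/μ = 3.177e+05; f → 0.02066
  f = 0.02066 → V = 0.3907 m/s; Re = 3.126e+05; f → 0.02067
Converged (Δf/f < 1%). With the final f = 0.02067: V = √(2·265·0.1727/(0.02067·47.83·606.9)) = 0.3906 m/s.
Q = V·A = 0.3906·(π/4·0.1727²) = 0.009149 m³/s = 549.0 L/min.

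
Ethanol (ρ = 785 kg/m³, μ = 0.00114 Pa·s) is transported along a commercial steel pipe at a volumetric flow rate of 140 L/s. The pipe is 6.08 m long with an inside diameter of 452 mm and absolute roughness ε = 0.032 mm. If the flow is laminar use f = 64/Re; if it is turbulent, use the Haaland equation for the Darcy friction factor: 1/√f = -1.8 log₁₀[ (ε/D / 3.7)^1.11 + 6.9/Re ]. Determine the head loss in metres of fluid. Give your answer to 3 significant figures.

Q = 140 L/s = 140/1000 = 0.14 m³/s.
Cross-sectional area A = πD²/4 = π(0.452)²/4 = 0.1605 m²; mean velocity V = Q/A = 0.14/0.1605 = 0.8725 m/s.
Reynolds number Re = ρVD/μ = 785 · 0.8725 · 0.452 / 0.00114 = 2.716e+05.
Re > 4000 → turbulent. Relative roughness ε/D = 3.2e-05/0.452 = 7.08e-05. Haaland: 1/√f = -1.8 log₁₀[(7.08e-05/3.7)^1.11 + 6.9/2.716e+05] = -1.8 log₁₀[5.79e-06 + 2.54e-05] = 8.111, so f = 0.0152.
Darcy-Weisbach: ΔP = f(L/D)(ρV²/2) = 0.0152·(6.08/0.452)·(785·0.8725²/2) = 0.0152·13.45·298.8 = 61.1 Pa.
Head loss h_f = ΔP/(ρg) = 61.1/(785·9.81) = 0.00793 m.

h_f ≈ 0.00793 m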